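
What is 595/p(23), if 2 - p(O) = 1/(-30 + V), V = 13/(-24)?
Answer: 87227/298 ≈ 292.71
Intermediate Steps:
V = -13/24 (V = 13*(-1/24) = -13/24 ≈ -0.54167)
p(O) = 1490/733 (p(O) = 2 - 1/(-30 - 13/24) = 2 - 1/(-733/24) = 2 - 1*(-24/733) = 2 + 24/733 = 1490/733)
595/p(23) = 595/(1490/733) = 595*(733/1490) = 87227/298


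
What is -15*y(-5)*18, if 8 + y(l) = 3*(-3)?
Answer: 4590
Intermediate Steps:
y(l) = -17 (y(l) = -8 + 3*(-3) = -8 - 9 = -17)
-15*y(-5)*18 = -15*(-17)*18 = 255*18 = 4590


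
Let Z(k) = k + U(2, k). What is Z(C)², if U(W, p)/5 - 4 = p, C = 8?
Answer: 4624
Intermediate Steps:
U(W, p) = 20 + 5*p
Z(k) = 20 + 6*k (Z(k) = k + (20 + 5*k) = 20 + 6*k)
Z(C)² = (20 + 6*8)² = (20 + 48)² = 68² = 4624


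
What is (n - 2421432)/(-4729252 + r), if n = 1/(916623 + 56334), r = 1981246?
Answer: 2355949214423/2673691673742 ≈ 0.88116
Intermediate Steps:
n = 1/972957 ≈ 1.0278e-6
(n - 2421432)/(-4729252 + r) = (1/972957 - 2421432)/(-4729252 + 1981246) = -2355949214423/972957/(-2748006) = -2355949214423/972957*(-1/2748006) = 2355949214423/2673691673742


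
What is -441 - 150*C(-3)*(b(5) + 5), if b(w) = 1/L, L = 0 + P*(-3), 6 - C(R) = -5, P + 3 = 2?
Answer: -9241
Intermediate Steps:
P = -1 (P = -3 + 2 = -1)
C(R) = 11 (C(R) = 6 - 1*(-5) = 6 + 5 = 11)
L = 3 (L = 0 - 1*(-3) = 0 + 3 = 3)
b(w) = ⅓ (b(w) = 1/3 = ⅓)
-441 - 150*C(-3)*(b(5) + 5) = -441 - 1650*(⅓ + 5) = -441 - 1650*16/3 = -441 - 150*176/3 = -441 - 8800 = -9241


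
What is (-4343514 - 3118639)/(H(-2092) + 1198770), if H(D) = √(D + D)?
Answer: -4472702575905/718524758542 + 7462153*I*√1046/718524758542 ≈ -6.2248 + 0.00033588*I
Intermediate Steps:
H(D) = √2*√D (H(D) = √(2*D) = √2*√D)
(-4343514 - 3118639)/(H(-2092) + 1198770) = (-4343514 - 3118639)/(√2*√(-2092) + 1198770) = -7462153/(√2*(2*I*√523) + 1198770) = -7462153/(2*I*√1046 + 1198770) = -7462153/(1198770 + 2*I*√1046)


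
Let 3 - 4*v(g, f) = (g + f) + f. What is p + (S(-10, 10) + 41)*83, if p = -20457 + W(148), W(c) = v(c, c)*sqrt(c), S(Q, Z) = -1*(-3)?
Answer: -16805 - 441*sqrt(37)/2 ≈ -18146.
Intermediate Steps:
S(Q, Z) = 3
v(g, f) = 3/4 - f/2 - g/4 (v(g, f) = 3/4 - ((g + f) + f)/4 = 3/4 - ((f + g) + f)/4 = 3/4 - (g + 2*f)/4 = 3/4 + (-f/2 - g/4) = 3/4 - f/2 - g/4)
W(c) = sqrt(c)*(3/4 - 3*c/4) (W(c) = (3/4 - c/2 - c/4)*sqrt(c) = (3/4 - 3*c/4)*sqrt(c) = sqrt(c)*(3/4 - 3*c/4))
p = -20457 - 441*sqrt(37)/2 (p = -20457 + 3*sqrt(148)*(1 - 1*148)/4 = -20457 + 3*(2*sqrt(37))*(1 - 148)/4 = -20457 + (3/4)*(2*sqrt(37))*(-147) = -20457 - 441*sqrt(37)/2 ≈ -21798.)
p + (S(-10, 10) + 41)*83 = (-20457 - 441*sqrt(37)/2) + (3 + 41)*83 = (-20457 - 441*sqrt(37)/2) + 44*83 = (-20457 - 441*sqrt(37)/2) + 3652 = -16805 - 441*sqrt(37)/2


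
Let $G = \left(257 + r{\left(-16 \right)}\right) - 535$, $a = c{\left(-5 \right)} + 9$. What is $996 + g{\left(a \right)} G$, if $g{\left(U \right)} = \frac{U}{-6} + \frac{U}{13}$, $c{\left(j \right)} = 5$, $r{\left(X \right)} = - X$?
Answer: $\frac{51682}{39} \approx 1325.2$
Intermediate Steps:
$a = 14$ ($a = 5 + 9 = 14$)
$g{\left(U \right)} = - \frac{7 U}{78}$ ($g{\left(U \right)} = U \left(- \frac{1}{6}\right) + U \frac{1}{13} = - \frac{U}{6} + \frac{U}{13} = - \frac{7 U}{78}$)
$G = -262$ ($G = \left(257 - -16\right) - 535 = \left(257 + 16\right) - 535 = 273 - 535 = -262$)
$996 + g{\left(a \right)} G = 996 + \left(- \frac{7}{78}\right) 14 \left(-262\right) = 996 - - \frac{12838}{39} = 996 + \frac{12838}{39} = \frac{51682}{39}$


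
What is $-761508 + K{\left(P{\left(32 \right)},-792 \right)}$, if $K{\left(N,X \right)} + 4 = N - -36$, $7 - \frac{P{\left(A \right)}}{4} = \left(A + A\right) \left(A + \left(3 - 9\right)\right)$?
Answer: $-768104$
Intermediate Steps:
$P{\left(A \right)} = 28 - 8 A \left(-6 + A\right)$ ($P{\left(A \right)} = 28 - 4 \left(A + A\right) \left(A + \left(3 - 9\right)\right) = 28 - 4 \cdot 2 A \left(A + \left(3 - 9\right)\right) = 28 - 4 \cdot 2 A \left(A - 6\right) = 28 - 4 \cdot 2 A \left(-6 + A\right) = 28 - 8 A \left(-6 + A\right)$)
$K{\left(N,X \right)} = 32 + N$ ($K{\left(N,X \right)} = -4 + \left(N - -36\right) = -4 + \left(N + 36\right) = -4 + \left(36 + N\right) = 32 + N$)
$-761508 + K{\left(P{\left(32 \right)},-792 \right)} = -761508 + \left(32 + \left(28 - 8 \cdot 32^{2} + 48 \cdot 32\right)\right) = -761508 + \left(32 + \left(28 - 8192 + 1536\right)\right) = -761508 + \left(32 - 6628\right) = -761508 - 6596 = -768104$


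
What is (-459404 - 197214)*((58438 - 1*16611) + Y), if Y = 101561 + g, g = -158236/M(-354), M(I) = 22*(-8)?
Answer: -2084312694979/22 ≈ -9.4741e+10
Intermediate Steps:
M(I) = -176
g = 39559/44 (g = -158236/(-176) = -158236*(-1/176) = 39559/44 ≈ 899.07)
Y = 4508243/44 (Y = 101561 + 39559/44 = 4508243/44 ≈ 1.0246e+5)
(-459404 - 197214)*((58438 - 1*16611) + Y) = (-459404 - 197214)*((58438 - 1*16611) + 4508243/44) = -656618*((58438 - 16611) + 4508243/44) = -656618*(41827 + 4508243/44) = -656618*6348631/44 = -2084312694979/22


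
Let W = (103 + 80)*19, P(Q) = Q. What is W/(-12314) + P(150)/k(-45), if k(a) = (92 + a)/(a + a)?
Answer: -3540477/12314 ≈ -287.52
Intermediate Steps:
W = 3477 (W = 183*19 = 3477)
k(a) = (92 + a)/(2*a) (k(a) = (92 + a)/((2*a)) = (92 + a)*(1/(2*a)) = (92 + a)/(2*a))
W/(-12314) + P(150)/k(-45) = 3477/(-12314) + 150/(((½)*(92 - 45)/(-45))) = 3477*(-1/12314) + 150/(((½)*(-1/45)*47)) = -3477/12314 + 150/(-47/90) = -3477/12314 + 150*(-90/47) = -3477/12314 - 13500/47 = -3540477/12314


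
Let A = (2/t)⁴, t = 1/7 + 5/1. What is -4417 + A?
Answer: -463676591/104976 ≈ -4417.0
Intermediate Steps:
t = 36/7 (t = 1*(⅐) + 5*1 = ⅐ + 5 = 36/7 ≈ 5.1429)
A = 2401/104976 (A = (2/(36/7))⁴ = (2*(7/36))⁴ = (7/18)⁴ = 2401/104976 ≈ 0.022872)
-4417 + A = -4417 + 2401/104976 = -463676591/104976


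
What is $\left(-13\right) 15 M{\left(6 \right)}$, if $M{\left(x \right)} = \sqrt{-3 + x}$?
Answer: $- 195 \sqrt{3} \approx -337.75$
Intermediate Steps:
$\left(-13\right) 15 M{\left(6 \right)} = \left(-13\right) 15 \sqrt{-3 + 6} = - 195 \sqrt{3}$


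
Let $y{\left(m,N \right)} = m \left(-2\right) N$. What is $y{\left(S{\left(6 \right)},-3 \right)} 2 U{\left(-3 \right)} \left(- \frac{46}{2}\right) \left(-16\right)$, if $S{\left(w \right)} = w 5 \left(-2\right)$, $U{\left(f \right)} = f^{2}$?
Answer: $-2384640$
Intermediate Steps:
$S{\left(w \right)} = - 10 w$ ($S{\left(w \right)} = 5 w \left(-2\right) = - 10 w$)
$y{\left(m,N \right)} = - 2 N m$ ($y{\left(m,N \right)} = - 2 m N = - 2 N m$)
$y{\left(S{\left(6 \right)},-3 \right)} 2 U{\left(-3 \right)} \left(- \frac{46}{2}\right) \left(-16\right) = \left(-2\right) \left(-3\right) \left(\left(-10\right) 6\right) 2 \left(-3\right)^{2} \left(- \frac{46}{2}\right) \left(-16\right) = \left(-2\right) \left(-3\right) \left(-60\right) 2 \cdot 9 \left(\left(-46\right) \frac{1}{2}\right) \left(-16\right) = \left(-360\right) 2 \cdot 9 \left(-23\right) \left(-16\right) = \left(-720\right) 9 \left(-23\right) \left(-16\right) = \left(-6480\right) \left(-23\right) \left(-16\right) = 149040 \left(-16\right) = -2384640$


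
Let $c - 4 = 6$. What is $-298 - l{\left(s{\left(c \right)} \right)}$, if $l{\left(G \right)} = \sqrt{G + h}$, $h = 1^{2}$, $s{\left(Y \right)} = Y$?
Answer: $-298 - \sqrt{11} \approx -301.32$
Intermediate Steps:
$c = 10$ ($c = 4 + 6 = 10$)
$h = 1$
$l{\left(G \right)} = \sqrt{1 + G}$ ($l{\left(G \right)} = \sqrt{G + 1} = \sqrt{1 + G}$)
$-298 - l{\left(s{\left(c \right)} \right)} = -298 - \sqrt{1 + 10} = -298 - \sqrt{11}$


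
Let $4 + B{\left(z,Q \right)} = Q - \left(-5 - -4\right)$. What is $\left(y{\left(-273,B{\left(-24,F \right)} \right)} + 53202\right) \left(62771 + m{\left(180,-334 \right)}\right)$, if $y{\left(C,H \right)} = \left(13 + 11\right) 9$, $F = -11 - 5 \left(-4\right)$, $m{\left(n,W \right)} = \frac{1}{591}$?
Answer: $\frac{660560969572}{197} \approx 3.3531 \cdot 10^{9}$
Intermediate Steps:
$m{\left(n,W \right)} = \frac{1}{591}$
$F = 9$ ($F = -11 - -20 = -11 + 20 = 9$)
$B{\left(z,Q \right)} = -3 + Q$ ($B{\left(z,Q \right)} = -4 - \left(-5 + 4 - Q\right) = -4 + \left(Q - \left(-5 + 4\right)\right) = -4 + \left(Q - -1\right) = -4 + \left(Q + 1\right) = -4 + \left(1 + Q\right) = -3 + Q$)
$y{\left(C,H \right)} = 216$ ($y{\left(C,H \right)} = 24 \cdot 9 = 216$)
$\left(y{\left(-273,B{\left(-24,F \right)} \right)} + 53202\right) \left(62771 + m{\left(180,-334 \right)}\right) = \left(216 + 53202\right) \left(62771 + \frac{1}{591}\right) = 53418 \cdot \frac{37097662}{591} = \frac{660560969572}{197}$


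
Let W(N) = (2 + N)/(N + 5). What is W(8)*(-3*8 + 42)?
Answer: 180/13 ≈ 13.846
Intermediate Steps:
W(N) = (2 + N)/(5 + N)
W(8)*(-3*8 + 42) = ((2 + 8)/(5 + 8))*(-3*8 + 42) = (10/13)*(-24 + 42) = ((1/13)*10)*18 = (10/13)*18 = 180/13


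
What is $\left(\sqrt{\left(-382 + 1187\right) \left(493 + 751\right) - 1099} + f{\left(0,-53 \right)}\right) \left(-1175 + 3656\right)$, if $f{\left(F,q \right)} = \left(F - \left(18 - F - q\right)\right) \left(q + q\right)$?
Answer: $18672006 + 2481 \sqrt{1000321} \approx 2.1153 \cdot 10^{7}$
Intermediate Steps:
$f{\left(F,q \right)} = 2 q \left(-18 + q + 2 F\right)$ ($f{\left(F,q \right)} = \left(F + \left(-18 + F + q\right)\right) 2 q = \left(-18 + q + 2 F\right) 2 q = 2 q \left(-18 + q + 2 F\right)$)
$\left(\sqrt{\left(-382 + 1187\right) \left(493 + 751\right) - 1099} + f{\left(0,-53 \right)}\right) \left(-1175 + 3656\right) = \left(\sqrt{\left(-382 + 1187\right) \left(493 + 751\right) - 1099} + 2 \left(-53\right) \left(-18 - 53 + 2 \cdot 0\right)\right) \left(-1175 + 3656\right) = \left(\sqrt{805 \cdot 1244 - 1099} + 2 \left(-53\right) \left(-18 - 53 + 0\right)\right) 2481 = \left(\sqrt{1001420 - 1099} + 2 \left(-53\right) \left(-71\right)\right) 2481 = \left(\sqrt{1000321} + 7526\right) 2481 = \left(7526 + \sqrt{1000321}\right) 2481 = 18672006 + 2481 \sqrt{1000321}$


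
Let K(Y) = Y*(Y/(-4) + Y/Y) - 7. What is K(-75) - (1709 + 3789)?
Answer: -27945/4 ≈ -6986.3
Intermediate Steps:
K(Y) = -7 + Y*(1 - Y/4) (K(Y) = Y*(Y*(-1/4) + 1) - 7 = Y*(-Y/4 + 1) - 7 = Y*(1 - Y/4) - 7 = -7 + Y*(1 - Y/4))
K(-75) - (1709 + 3789) = (-7 - 75 - 1/4*(-75)**2) - (1709 + 3789) = (-7 - 75 - 1/4*5625) - 1*5498 = (-7 - 75 - 5625/4) - 5498 = -5953/4 - 5498 = -27945/4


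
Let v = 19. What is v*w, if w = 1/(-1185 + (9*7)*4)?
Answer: -19/933 ≈ -0.020364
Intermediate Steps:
w = -1/933 (w = 1/(-1185 + 63*4) = 1/(-1185 + 252) = 1/(-933) = -1/933 ≈ -0.0010718)
v*w = 19*(-1/933) = -19/933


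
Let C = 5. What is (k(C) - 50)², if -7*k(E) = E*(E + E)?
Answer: 160000/49 ≈ 3265.3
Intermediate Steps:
k(E) = -2*E²/7 (k(E) = -E*(E + E)/7 = -E*2*E/7 = -2*E²/7)
(k(C) - 50)² = (-2/7*5² - 50)² = (-2/7*25 - 50)² = (-50/7 - 50)² = (-400/7)² = 160000/49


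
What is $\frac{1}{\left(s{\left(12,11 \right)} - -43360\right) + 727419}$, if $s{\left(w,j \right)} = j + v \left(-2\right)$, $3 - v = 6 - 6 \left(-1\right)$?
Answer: $\frac{1}{770808} \approx 1.2973 \cdot 10^{-6}$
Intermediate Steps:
$v = -9$ ($v = 3 - \left(6 - 6 \left(-1\right)\right) = 3 - \left(6 - -6\right) = 3 - \left(6 + 6\right) = 3 - 12 = -9$)
$s{\left(w,j \right)} = 18 + j$ ($s{\left(w,j \right)} = j - -18 = j + 18 = 18 + j$)
$\frac{1}{\left(s{\left(12,11 \right)} - -43360\right) + 727419} = \frac{1}{\left(\left(18 + 11\right) - -43360\right) + 727419} = \frac{1}{\left(29 + 43360\right) + 727419} = \frac{1}{43389 + 727419} = \frac{1}{770808}$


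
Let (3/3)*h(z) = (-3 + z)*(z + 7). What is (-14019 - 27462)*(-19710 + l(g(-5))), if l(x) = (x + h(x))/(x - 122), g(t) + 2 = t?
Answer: 35156295141/43 ≈ 8.1759e+8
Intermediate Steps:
h(z) = (-3 + z)*(7 + z) (h(z) = (-3 + z)*(z + 7) = (-3 + z)*(7 + z))
g(t) = -2 + t
l(x) = (-21 + x² + 5*x)/(-122 + x) (l(x) = (x + (-21 + x² + 4*x))/(x - 122) = (-21 + x² + 5*x)/(-122 + x))
(-14019 - 27462)*(-19710 + l(g(-5))) = (-14019 - 27462)*(-19710 + (-21 + (-2 - 5)² + 5*(-2 - 5))/(-122 + (-2 - 5))) = -41481*(-19710 + (-21 + (-7)² + 5*(-7))/(-122 - 7)) = -41481*(-19710 + (-21 + 49 - 35)/(-129)) = -41481*(-19710 - 1/129*(-7)) = -41481*(-19710 + 7/129) = -41481*(-2542583/129) = 35156295141/43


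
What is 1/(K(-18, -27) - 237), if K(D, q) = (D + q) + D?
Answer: -1/300 ≈ -0.0033333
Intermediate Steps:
K(D, q) = q + 2*D
1/(K(-18, -27) - 237) = 1/((-27 + 2*(-18)) - 237) = 1/((-27 - 36) - 237) = 1/(-63 - 237) = 1/(-300) = -1/300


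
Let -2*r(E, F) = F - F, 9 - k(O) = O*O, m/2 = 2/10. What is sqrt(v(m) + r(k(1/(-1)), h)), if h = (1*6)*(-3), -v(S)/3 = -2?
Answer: sqrt(6) ≈ 2.4495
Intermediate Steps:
m = 2/5 (m = 2*(2/10) = 2*(2*(1/10)) = 2*(1/5) = 2/5 ≈ 0.40000)
v(S) = 6 (v(S) = -3*(-2) = 6)
k(O) = 9 - O**2 (k(O) = 9 - O*O = 9 - O**2)
h = -18 (h = 6*(-3) = -18)
r(E, F) = 0 (r(E, F) = -(F - F)/2 = -1/2*0 = 0)
sqrt(v(m) + r(k(1/(-1)), h)) = sqrt(6 + 0) = sqrt(6)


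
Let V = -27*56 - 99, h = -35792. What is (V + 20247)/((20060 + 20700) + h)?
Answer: 1553/414 ≈ 3.7512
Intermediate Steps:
V = -1611 (V = -1512 - 99 = -1611)
(V + 20247)/((20060 + 20700) + h) = (-1611 + 20247)/((20060 + 20700) - 35792) = 18636/(40760 - 35792) = 18636/4968 = 18636*(1/4968) = 1553/414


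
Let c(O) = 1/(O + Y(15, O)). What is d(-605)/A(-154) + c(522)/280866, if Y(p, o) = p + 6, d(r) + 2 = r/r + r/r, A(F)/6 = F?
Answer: 1/152510238 ≈ 6.5569e-9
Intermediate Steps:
A(F) = 6*F
d(r) = 0 (d(r) = -2 + (r/r + r/r) = -2 + (1 + 1) = -2 + 2 = 0)
Y(p, o) = 6 + p
c(O) = 1/(21 + O) (c(O) = 1/(O + (6 + 15)) = 1/(O + 21) = 1/(21 + O))
d(-605)/A(-154) + c(522)/280866 = 0/((6*(-154))) + 1/((21 + 522)*280866) = 0/(-924) + (1/280866)/543 = 0*(-1/924) + (1/543)*(1/280866) = 0 + 1/152510238 = 1/152510238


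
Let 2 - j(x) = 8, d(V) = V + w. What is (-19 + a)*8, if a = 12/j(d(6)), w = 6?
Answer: -168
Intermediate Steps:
d(V) = 6 + V (d(V) = V + 6 = 6 + V)
j(x) = -6 (j(x) = 2 - 1*8 = 2 - 8 = -6)
a = -2 (a = 12/(-6) = 12*(-⅙) = -2)
(-19 + a)*8 = (-19 - 2)*8 = -21*8 = -168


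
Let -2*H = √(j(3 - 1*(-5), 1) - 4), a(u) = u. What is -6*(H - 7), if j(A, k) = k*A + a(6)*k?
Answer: 42 + 3*√10 ≈ 51.487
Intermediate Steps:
j(A, k) = 6*k + A*k (j(A, k) = k*A + 6*k = A*k + 6*k = 6*k + A*k)
H = -√10/2 (H = -√(1*(6 + (3 - 1*(-5))) - 4)/2 = -√(1*(6 + (3 + 5)) - 4)/2 = -√(1*(6 + 8) - 4)/2 = -√(1*14 - 4)/2 = -√(14 - 4)/2 = -√10/2 ≈ -1.5811)
-6*(H - 7) = -6*(-√10/2 - 7) = -6*(-7 - √10/2) = 42 + 3*√10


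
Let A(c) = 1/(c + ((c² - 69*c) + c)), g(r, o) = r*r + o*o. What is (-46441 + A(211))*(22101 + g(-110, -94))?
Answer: -60727933092691/30384 ≈ -1.9987e+9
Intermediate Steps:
g(r, o) = o² + r² (g(r, o) = r² + o² = o² + r²)
A(c) = 1/(c² - 67*c) (A(c) = 1/(c + (c² - 68*c)) = 1/(c² - 67*c))
(-46441 + A(211))*(22101 + g(-110, -94)) = (-46441 + 1/(211*(-67 + 211)))*(22101 + ((-94)² + (-110)²)) = (-46441 + (1/211)/144)*(22101 + (8836 + 12100)) = (-46441 + (1/211)*(1/144))*(22101 + 20936) = (-46441 + 1/30384)*43037 = -1411063343/30384*43037 = -60727933092691/30384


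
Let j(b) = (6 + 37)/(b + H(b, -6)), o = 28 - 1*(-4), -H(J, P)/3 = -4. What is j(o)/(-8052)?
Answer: -43/354288 ≈ -0.00012137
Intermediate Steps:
H(J, P) = 12 (H(J, P) = -3*(-4) = 12)
o = 32 (o = 28 + 4 = 32)
j(b) = 43/(12 + b) (j(b) = (6 + 37)/(b + 12) = 43/(12 + b))
j(o)/(-8052) = (43/(12 + 32))/(-8052) = (43/44)*(-1/8052) = -43/354288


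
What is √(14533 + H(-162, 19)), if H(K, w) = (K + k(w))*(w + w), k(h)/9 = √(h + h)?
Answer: √(8377 + 342*√38) ≈ 102.40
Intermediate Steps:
k(h) = 9*√2*√h (k(h) = 9*√(h + h) = 9*√(2*h) = 9*(√2*√h) = 9*√2*√h)
H(K, w) = 2*w*(K + 9*√2*√w) (H(K, w) = (K + 9*√2*√w)*(w + w) = (K + 9*√2*√w)*(2*w) = 2*w*(K + 9*√2*√w))
√(14533 + H(-162, 19)) = √(14533 + 2*19*(-162 + 9*√2*√19)) = √(14533 + 2*19*(-162 + 9*√38)) = √(14533 + (-6156 + 342*√38)) = √(8377 + 342*√38)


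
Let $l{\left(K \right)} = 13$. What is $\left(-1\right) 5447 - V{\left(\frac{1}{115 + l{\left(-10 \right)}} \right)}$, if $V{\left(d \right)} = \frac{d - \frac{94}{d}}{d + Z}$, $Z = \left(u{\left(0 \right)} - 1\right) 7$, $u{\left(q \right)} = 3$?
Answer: $- \frac{8226376}{1793} \approx -4588.1$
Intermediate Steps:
$Z = 14$ ($Z = \left(3 - 1\right) 7 = 2 \cdot 7 = 14$)
$V{\left(d \right)} = \frac{d - \frac{94}{d}}{14 + d}$ ($V{\left(d \right)} = \frac{d - \frac{94}{d}}{d + 14} = \frac{d - \frac{94}{d}}{14 + d}$)
$\left(-1\right) 5447 - V{\left(\frac{1}{115 + l{\left(-10 \right)}} \right)} = \left(-1\right) 5447 - \frac{-94 + \left(\frac{1}{115 + 13}\right)^{2}}{\frac{1}{115 + 13} \left(14 + \frac{1}{115 + 13}\right)} = -5447 - \frac{-94 + \left(\frac{1}{128}\right)^{2}}{\frac{1}{128} \left(14 + \frac{1}{128}\right)} = -5447 - \frac{\frac{1}{\frac{1}{128}} \left(-94 + \left(\frac{1}{128}\right)^{2}\right)}{14 + \frac{1}{128}} = -5447 - \frac{128 \left(-94 + \frac{1}{16384}\right)}{\frac{1793}{128}} = -5447 - 128 \cdot \frac{128}{1793} \left(- \frac{1540095}{16384}\right) = -5447 - - \frac{1540095}{1793} = -5447 + \frac{1540095}{1793} = - \frac{8226376}{1793}$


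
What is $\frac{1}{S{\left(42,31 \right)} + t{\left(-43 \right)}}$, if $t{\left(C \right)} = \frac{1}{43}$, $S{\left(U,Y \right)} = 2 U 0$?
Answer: $43$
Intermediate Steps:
$S{\left(U,Y \right)} = 0$
$t{\left(C \right)} = \frac{1}{43}$
$\frac{1}{S{\left(42,31 \right)} + t{\left(-43 \right)}} = \frac{1}{0 + \frac{1}{43}} = \frac{1}{\frac{1}{43}} = 43$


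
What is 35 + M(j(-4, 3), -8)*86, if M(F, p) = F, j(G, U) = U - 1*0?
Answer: 293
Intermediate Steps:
j(G, U) = U (j(G, U) = U + 0 = U)
35 + M(j(-4, 3), -8)*86 = 35 + 3*86 = 35 + 258 = 293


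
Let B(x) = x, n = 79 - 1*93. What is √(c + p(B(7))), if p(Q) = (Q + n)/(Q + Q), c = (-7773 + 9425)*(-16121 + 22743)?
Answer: 31*√45534/2 ≈ 3307.5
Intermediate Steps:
n = -14 (n = 79 - 93 = -14)
c = 10939544 (c = 1652*6622 = 10939544)
p(Q) = (-14 + Q)/(2*Q) (p(Q) = (Q - 14)/(Q + Q) = (-14 + Q)/((2*Q)) = (-14 + Q)*(1/(2*Q)) = (-14 + Q)/(2*Q))
√(c + p(B(7))) = √(10939544 + (½)*(-14 + 7)/7) = √(10939544 + (½)*(⅐)*(-7)) = √(10939544 - ½) = √(21879087/2) = 31*√45534/2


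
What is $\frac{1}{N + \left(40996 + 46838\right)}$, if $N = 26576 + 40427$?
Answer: $\frac{1}{154837} \approx 6.4584 \cdot 10^{-6}$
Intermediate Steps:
$N = 67003$
$\frac{1}{N + \left(40996 + 46838\right)} = \frac{1}{67003 + \left(40996 + 46838\right)} = \frac{1}{67003 + 87834} = \frac{1}{154837}$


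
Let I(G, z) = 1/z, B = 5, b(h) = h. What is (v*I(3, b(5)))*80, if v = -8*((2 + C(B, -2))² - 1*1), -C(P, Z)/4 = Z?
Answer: -12672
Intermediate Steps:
C(P, Z) = -4*Z
v = -792 (v = -8*((2 - 4*(-2))² - 1*1) = -8*((2 + 8)² - 1) = -8*(10² - 1) = -8*(100 - 1) = -8*99 = -792)
(v*I(3, b(5)))*80 = -792/5*80 = -12672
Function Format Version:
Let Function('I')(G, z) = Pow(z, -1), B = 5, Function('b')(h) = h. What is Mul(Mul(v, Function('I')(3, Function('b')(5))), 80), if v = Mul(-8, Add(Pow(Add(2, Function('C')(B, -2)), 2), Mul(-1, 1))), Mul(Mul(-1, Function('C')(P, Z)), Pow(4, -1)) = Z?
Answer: -12672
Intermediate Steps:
Function('C')(P, Z) = Mul(-4, Z)
v = -792 (v = Mul(-8, Add(Pow(Add(2, Mul(-4, -2)), 2), Mul(-1, 1))) = Mul(-8, Add(Pow(Add(2, 8), 2), -1)) = Mul(-8, Add(Pow(10, 2), -1)) = Mul(-8, Add(100, -1)) = Mul(-8, 99) = -792)
Mul(Mul(v, Function('I')(3, Function('b')(5))), 80) = Mul(Mul(-792, Pow(5, -1)), 80) = Mul(Mul(-792, Rational(1, 5)), 80) = Mul(Rational(-792, 5), 80) = -12672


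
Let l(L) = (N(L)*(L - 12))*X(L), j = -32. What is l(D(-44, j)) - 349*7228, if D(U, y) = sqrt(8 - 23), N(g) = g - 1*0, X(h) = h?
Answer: -2522392 - 15*I*sqrt(15) ≈ -2.5224e+6 - 58.095*I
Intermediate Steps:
N(g) = g (N(g) = g + 0 = g)
D(U, y) = I*sqrt(15) (D(U, y) = sqrt(-15) = I*sqrt(15))
l(L) = L**2*(-12 + L) (l(L) = (L*(L - 12))*L = (L*(-12 + L))*L = L**2*(-12 + L))
l(D(-44, j)) - 349*7228 = (I*sqrt(15))**2*(-12 + I*sqrt(15)) - 349*7228 = -15*(-12 + I*sqrt(15)) - 2522572 = (180 - 15*I*sqrt(15)) - 2522572 = -2522392 - 15*I*sqrt(15)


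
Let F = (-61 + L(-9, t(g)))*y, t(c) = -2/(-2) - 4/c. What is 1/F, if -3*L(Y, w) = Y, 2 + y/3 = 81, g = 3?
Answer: -1/13746 ≈ -7.2748e-5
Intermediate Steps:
y = 237 (y = -6 + 3*81 = -6 + 243 = 237)
t(c) = 1 - 4/c (t(c) = -2*(-½) - 4/c = 1 - 4/c)
L(Y, w) = -Y/3
F = -13746 (F = (-61 - ⅓*(-9))*237 = (-61 + 3)*237 = -58*237 = -13746)
1/F = 1/(-13746) = -1/13746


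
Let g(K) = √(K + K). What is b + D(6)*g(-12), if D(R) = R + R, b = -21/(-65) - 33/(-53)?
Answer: 3258/3445 + 24*I*√6 ≈ 0.94572 + 58.788*I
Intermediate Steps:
b = 3258/3445 (b = -21*(-1/65) - 33*(-1/53) = 21/65 + 33/53 = 3258/3445 ≈ 0.94572)
D(R) = 2*R
g(K) = √2*√K (g(K) = √(2*K) = √2*√K)
b + D(6)*g(-12) = 3258/3445 + (2*6)*(√2*√(-12)) = 3258/3445 + 12*(√2*(2*I*√3)) = 3258/3445 + 12*(2*I*√6) = 3258/3445 + 24*I*√6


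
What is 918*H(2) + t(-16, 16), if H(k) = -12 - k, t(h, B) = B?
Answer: -12836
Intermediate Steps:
918*H(2) + t(-16, 16) = 918*(-12 - 1*2) + 16 = 918*(-12 - 2) + 16 = 918*(-14) + 16 = -12852 + 16 = -12836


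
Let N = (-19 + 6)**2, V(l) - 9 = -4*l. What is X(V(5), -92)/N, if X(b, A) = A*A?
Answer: 8464/169 ≈ 50.083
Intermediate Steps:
V(l) = 9 - 4*l
X(b, A) = A**2
N = 169 (N = (-13)**2 = 169)
X(V(5), -92)/N = (-92)**2/169 = 8464*(1/169) = 8464/169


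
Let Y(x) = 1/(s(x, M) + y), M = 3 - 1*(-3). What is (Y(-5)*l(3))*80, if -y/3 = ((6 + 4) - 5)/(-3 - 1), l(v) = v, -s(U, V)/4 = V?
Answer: -320/27 ≈ -11.852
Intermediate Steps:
M = 6 (M = 3 + 3 = 6)
s(U, V) = -4*V
y = 15/4 (y = -3*((6 + 4) - 5)/(-3 - 1) = -3*(10 - 5)/(-4) = -15*(-1)/4 = -3*(-5/4) = 15/4 ≈ 3.7500)
Y(x) = -4/81 (Y(x) = 1/(-4*6 + 15/4) = 1/(-24 + 15/4) = 1/(-81/4) = -4/81)
(Y(-5)*l(3))*80 = -4/81*3*80 = -4/27*80 = -320/27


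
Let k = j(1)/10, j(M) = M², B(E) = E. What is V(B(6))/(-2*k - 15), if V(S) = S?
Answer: -15/38 ≈ -0.39474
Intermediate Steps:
k = ⅒ (k = 1²/10 = 1*(⅒) = ⅒ ≈ 0.10000)
V(B(6))/(-2*k - 15) = 6/(-2*⅒ - 15) = 6/(-⅕ - 15) = 6/(-76/5) = 6*(-5/76) = -15/38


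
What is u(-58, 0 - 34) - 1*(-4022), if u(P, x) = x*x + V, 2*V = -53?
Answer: 10303/2 ≈ 5151.5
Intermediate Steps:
V = -53/2 (V = (½)*(-53) = -53/2 ≈ -26.500)
u(P, x) = -53/2 + x² (u(P, x) = x*x - 53/2 = x² - 53/2 = -53/2 + x²)
u(-58, 0 - 34) - 1*(-4022) = (-53/2 + (0 - 34)²) - 1*(-4022) = (-53/2 + (-34)²) + 4022 = (-53/2 + 1156) + 4022 = 2259/2 + 4022 = 10303/2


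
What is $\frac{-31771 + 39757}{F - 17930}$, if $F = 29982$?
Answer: $\frac{3993}{6026} \approx 0.66263$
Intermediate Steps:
$\frac{-31771 + 39757}{F - 17930} = \frac{-31771 + 39757}{29982 - 17930} = \frac{7986}{12052} = 7986 \cdot \frac{1}{12052} = \frac{3993}{6026}$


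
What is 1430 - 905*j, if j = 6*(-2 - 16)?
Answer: 99170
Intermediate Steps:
j = -108 (j = 6*(-18) = -108)
1430 - 905*j = 1430 - 905*(-108) = 1430 + 97740 = 99170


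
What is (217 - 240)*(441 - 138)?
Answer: -6969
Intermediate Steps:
(217 - 240)*(441 - 138) = -23*303 = -6969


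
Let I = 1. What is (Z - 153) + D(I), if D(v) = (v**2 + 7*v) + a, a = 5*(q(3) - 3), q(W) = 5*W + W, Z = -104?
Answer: -174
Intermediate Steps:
q(W) = 6*W
a = 75 (a = 5*(6*3 - 3) = 5*(18 - 3) = 5*15 = 75)
D(v) = 75 + v**2 + 7*v (D(v) = (v**2 + 7*v) + 75 = 75 + v**2 + 7*v)
(Z - 153) + D(I) = (-104 - 153) + (75 + 1**2 + 7*1) = -257 + (75 + 1 + 7) = -257 + 83 = -174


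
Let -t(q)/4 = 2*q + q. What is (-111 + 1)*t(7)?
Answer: 9240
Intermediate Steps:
t(q) = -12*q (t(q) = -4*(2*q + q) = -12*q)
(-111 + 1)*t(7) = (-111 + 1)*(-12*7) = -110*(-84) = 9240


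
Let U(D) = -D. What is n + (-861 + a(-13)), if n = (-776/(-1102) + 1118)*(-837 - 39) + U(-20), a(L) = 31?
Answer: -540417966/551 ≈ -9.8080e+5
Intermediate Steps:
n = -539960636/551 (n = (-776/(-1102) + 1118)*(-837 - 39) - 1*(-20) = (-776*(-1/1102) + 1118)*(-876) + 20 = (388/551 + 1118)*(-876) + 20 = (616406/551)*(-876) + 20 = -539971656/551 + 20 = -539960636/551 ≈ -9.7997e+5)
n + (-861 + a(-13)) = -539960636/551 + (-861 + 31) = -539960636/551 - 830 = -540417966/551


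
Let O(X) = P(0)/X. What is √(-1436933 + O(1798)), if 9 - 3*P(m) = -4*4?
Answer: I*√41807904616338/5394 ≈ 1198.7*I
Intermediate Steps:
P(m) = 25/3 (P(m) = 3 - (-4)*4/3 = 3 - ⅓*(-16) = 3 + 16/3 = 25/3)
O(X) = 25/(3*X)
√(-1436933 + O(1798)) = √(-1436933 + (25/3)/1798) = √(-1436933 + (25/3)*(1/1798)) = √(-1436933 + 25/5394) = √(-7750816577/5394) = I*√41807904616338/5394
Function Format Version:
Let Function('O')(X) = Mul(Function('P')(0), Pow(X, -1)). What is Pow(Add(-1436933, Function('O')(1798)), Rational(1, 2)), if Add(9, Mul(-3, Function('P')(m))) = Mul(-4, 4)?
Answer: Mul(Rational(1, 5394), I, Pow(41807904616338, Rational(1, 2))) ≈ Mul(1198.7, I)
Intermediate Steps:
Function('P')(m) = Rational(25, 3) (Function('P')(m) = Add(3, Mul(Rational(-1, 3), Mul(-4, 4))) = Add(3, Mul(Rational(-1, 3), -16)) = Add(3, Rational(16, 3)) = Rational(25, 3))
Function('O')(X) = Mul(Rational(25, 3), Pow(X, -1))
Pow(Add(-1436933, Function('O')(1798)), Rational(1, 2)) = Pow(Add(-1436933, Mul(Rational(25, 3), Pow(1798, -1))), Rational(1, 2)) = Pow(Add(-1436933, Mul(Rational(25, 3), Rational(1, 1798))), Rational(1, 2)) = Pow(Add(-1436933, Rational(25, 5394)), Rational(1, 2)) = Pow(Rational(-7750816577, 5394), Rational(1, 2)) = Mul(Rational(1, 5394), I, Pow(41807904616338, Rational(1, 2)))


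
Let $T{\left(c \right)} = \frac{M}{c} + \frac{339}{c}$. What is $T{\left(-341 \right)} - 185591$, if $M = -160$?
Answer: $- \frac{63286710}{341} \approx -1.8559 \cdot 10^{5}$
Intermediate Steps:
$T{\left(c \right)} = \frac{179}{c}$ ($T{\left(c \right)} = - \frac{160}{c} + \frac{339}{c} = \frac{179}{c}$)
$T{\left(-341 \right)} - 185591 = \frac{179}{-341} - 185591 = 179 \left(- \frac{1}{341}\right) - 185591 = - \frac{179}{341} - 185591 = - \frac{63286710}{341}$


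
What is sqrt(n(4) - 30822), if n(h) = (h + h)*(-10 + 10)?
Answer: I*sqrt(30822) ≈ 175.56*I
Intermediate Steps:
n(h) = 0 (n(h) = (2*h)*0 = 0)
sqrt(n(4) - 30822) = sqrt(0 - 30822) = sqrt(-30822) = I*sqrt(30822)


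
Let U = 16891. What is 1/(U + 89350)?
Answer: 1/106241 ≈ 9.4126e-6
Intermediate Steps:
1/(U + 89350) = 1/(16891 + 89350) = 1/106241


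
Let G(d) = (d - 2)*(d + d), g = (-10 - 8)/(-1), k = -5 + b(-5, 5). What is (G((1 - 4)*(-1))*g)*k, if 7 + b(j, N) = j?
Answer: -1836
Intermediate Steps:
b(j, N) = -7 + j
k = -17 (k = -5 + (-7 - 5) = -5 - 12 = -17)
g = 18 (g = -18*(-1) = 18)
G(d) = 2*d*(-2 + d) (G(d) = (-2 + d)*(2*d) = 2*d*(-2 + d))
(G((1 - 4)*(-1))*g)*k = ((2*((1 - 4)*(-1))*(-2 + (1 - 4)*(-1)))*18)*(-17) = ((2*(-3*(-1))*(-2 - 3*(-1)))*18)*(-17) = ((2*3*(-2 + 3))*18)*(-17) = ((2*3*1)*18)*(-17) = (6*18)*(-17) = 108*(-17) = -1836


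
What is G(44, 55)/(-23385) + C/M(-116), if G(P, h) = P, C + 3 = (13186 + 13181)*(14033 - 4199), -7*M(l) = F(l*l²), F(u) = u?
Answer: 42444911232701/36501552960 ≈ 1162.8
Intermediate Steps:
M(l) = -l³/7 (M(l) = -l*l²/7 = -l³/7)
C = 259293075 (C = -3 + (13186 + 13181)*(14033 - 4199) = -3 + 26367*9834 = -3 + 259293078 = 259293075)
G(44, 55)/(-23385) + C/M(-116) = 44/(-23385) + 259293075/((-⅐*(-116)³)) = 44*(-1/23385) + 259293075/((-⅐*(-1560896))) = -44/23385 + 259293075/(1560896/7) = -44/23385 + 259293075*(7/1560896) = -44/23385 + 1815051525/1560896 = 42444911232701/36501552960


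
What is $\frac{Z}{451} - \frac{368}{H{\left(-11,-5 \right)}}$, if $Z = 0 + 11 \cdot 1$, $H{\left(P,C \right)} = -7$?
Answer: $\frac{15095}{287} \approx 52.596$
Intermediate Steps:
$Z = 11$ ($Z = 0 + 11 = 11$)
$\frac{Z}{451} - \frac{368}{H{\left(-11,-5 \right)}} = \frac{11}{451} - \frac{368}{-7} = 11 \cdot \frac{1}{451} - - \frac{368}{7} = \frac{1}{41} + \frac{368}{7} = \frac{15095}{287}$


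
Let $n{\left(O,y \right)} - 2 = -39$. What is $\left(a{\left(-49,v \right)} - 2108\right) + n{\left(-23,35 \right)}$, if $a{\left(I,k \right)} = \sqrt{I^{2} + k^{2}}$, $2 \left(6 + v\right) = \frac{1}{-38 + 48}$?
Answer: $-2145 + \frac{7 \sqrt{19889}}{20} \approx -2095.6$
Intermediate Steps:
$n{\left(O,y \right)} = -37$ ($n{\left(O,y \right)} = 2 - 39 = -37$)
$v = - \frac{119}{20}$ ($v = -6 + \frac{1}{2 \left(-38 + 48\right)} = -6 + \frac{1}{2 \cdot 10} = -6 + \frac{1}{2} \cdot \frac{1}{10} = -6 + \frac{1}{20} = - \frac{119}{20} \approx -5.95$)
$\left(a{\left(-49,v \right)} - 2108\right) + n{\left(-23,35 \right)} = \left(\sqrt{\left(-49\right)^{2} + \left(- \frac{119}{20}\right)^{2}} - 2108\right) - 37 = \left(\sqrt{2401 + \frac{14161}{400}} - 2108\right) - 37 = \left(\sqrt{\frac{974561}{400}} - 2108\right) - 37 = \left(\frac{7 \sqrt{19889}}{20} - 2108\right) - 37 = \left(-2108 + \frac{7 \sqrt{19889}}{20}\right) - 37 = -2145 + \frac{7 \sqrt{19889}}{20}$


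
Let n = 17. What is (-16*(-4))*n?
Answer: 1088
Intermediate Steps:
(-16*(-4))*n = -16*(-4)*17 = 64*17 = 1088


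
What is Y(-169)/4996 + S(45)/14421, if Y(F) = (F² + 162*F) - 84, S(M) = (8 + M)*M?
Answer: 9254713/24015772 ≈ 0.38536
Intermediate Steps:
S(M) = M*(8 + M)
Y(F) = -84 + F² + 162*F
Y(-169)/4996 + S(45)/14421 = (-84 + (-169)² + 162*(-169))/4996 + (45*(8 + 45))/14421 = (-84 + 28561 - 27378)*(1/4996) + (45*53)*(1/14421) = 1099*(1/4996) + 2385*(1/14421) = 1099/4996 + 795/4807 = 9254713/24015772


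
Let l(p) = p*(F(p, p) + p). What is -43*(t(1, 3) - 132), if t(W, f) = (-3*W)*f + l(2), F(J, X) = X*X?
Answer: 5547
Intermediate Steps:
F(J, X) = X²
l(p) = p*(p + p²) (l(p) = p*(p² + p) = p*(p + p²))
t(W, f) = 12 - 3*W*f (t(W, f) = (-3*W)*f + 2²*(1 + 2) = -3*W*f + 4*3 = -3*W*f + 12 = 12 - 3*W*f)
-43*(t(1, 3) - 132) = -43*((12 - 3*1*3) - 132) = -43*((12 - 9) - 132) = -43*(3 - 132) = -43*(-129) = 5547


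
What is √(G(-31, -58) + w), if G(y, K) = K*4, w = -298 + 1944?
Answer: √1414 ≈ 37.603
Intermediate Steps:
w = 1646
G(y, K) = 4*K
√(G(-31, -58) + w) = √(4*(-58) + 1646) = √(-232 + 1646) = √1414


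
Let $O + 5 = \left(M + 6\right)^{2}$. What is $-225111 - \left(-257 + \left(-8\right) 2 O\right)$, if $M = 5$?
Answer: $-222998$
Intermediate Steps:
$O = 116$ ($O = -5 + \left(5 + 6\right)^{2} = -5 + 11^{2} = -5 + 121 = 116$)
$-225111 - \left(-257 + \left(-8\right) 2 O\right) = -225111 - \left(-257 + \left(-8\right) 2 \cdot 116\right) = -225111 - \left(-257 - 1856\right) = -225111 - -2113 = -225111 + 2113 = -222998$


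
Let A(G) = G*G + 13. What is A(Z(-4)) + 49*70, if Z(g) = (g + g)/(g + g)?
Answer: 3444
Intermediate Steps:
Z(g) = 1 (Z(g) = (2*g)/((2*g)) = (2*g)*(1/(2*g)) = 1)
A(G) = 13 + G² (A(G) = G² + 13 = 13 + G²)
A(Z(-4)) + 49*70 = (13 + 1²) + 49*70 = (13 + 1) + 3430 = 14 + 3430 = 3444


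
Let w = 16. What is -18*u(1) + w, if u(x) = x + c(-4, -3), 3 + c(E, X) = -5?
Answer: 142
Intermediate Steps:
c(E, X) = -8 (c(E, X) = -3 - 5 = -8)
u(x) = -8 + x (u(x) = x - 8 = -8 + x)
-18*u(1) + w = -18*(-8 + 1) + 16 = -18*(-7) + 16 = 126 + 16 = 142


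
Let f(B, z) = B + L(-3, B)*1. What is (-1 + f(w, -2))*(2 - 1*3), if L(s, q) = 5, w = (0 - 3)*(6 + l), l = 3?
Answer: 23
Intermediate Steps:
w = -27 (w = (0 - 3)*(6 + 3) = -3*9 = -27)
f(B, z) = 5 + B (f(B, z) = B + 5*1 = B + 5 = 5 + B)
(-1 + f(w, -2))*(2 - 1*3) = (-1 + (5 - 27))*(2 - 1*3) = (-1 - 22)*(2 - 3) = -23*(-1) = 23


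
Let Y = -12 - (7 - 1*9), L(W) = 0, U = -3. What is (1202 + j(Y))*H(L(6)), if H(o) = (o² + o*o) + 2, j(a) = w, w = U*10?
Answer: 2344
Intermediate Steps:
Y = -10 (Y = -12 - (7 - 9) = -12 - 1*(-2) = -12 + 2 = -10)
w = -30 (w = -3*10 = -30)
j(a) = -30
H(o) = 2 + 2*o² (H(o) = (o² + o²) + 2 = 2*o² + 2 = 2 + 2*o²)
(1202 + j(Y))*H(L(6)) = (1202 - 30)*(2 + 2*0²) = 1172*(2 + 2*0) = 1172*(2 + 0) = 1172*2 = 2344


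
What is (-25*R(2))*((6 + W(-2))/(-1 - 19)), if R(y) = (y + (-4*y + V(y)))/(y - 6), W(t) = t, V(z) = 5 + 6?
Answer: -25/4 ≈ -6.2500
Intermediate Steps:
V(z) = 11
R(y) = (11 - 3*y)/(-6 + y) (R(y) = (y + (-4*y + 11))/(y - 6) = (y + (11 - 4*y))/(-6 + y) = (11 - 3*y)/(-6 + y))
(-25*R(2))*((6 + W(-2))/(-1 - 19)) = (-25*(11 - 3*2)/(-6 + 2))*((6 - 2)/(-1 - 19)) = (-25*(11 - 6)/(-4))*(4/(-20)) = (-(-25)*5/4)*(4*(-1/20)) = -25*(-5/4)*(-⅕) = (125/4)*(-⅕) = -25/4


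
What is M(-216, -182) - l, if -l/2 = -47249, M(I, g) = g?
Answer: -94680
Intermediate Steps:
l = 94498 (l = -2*(-47249) = 94498)
M(-216, -182) - l = -182 - 1*94498 = -182 - 94498 = -94680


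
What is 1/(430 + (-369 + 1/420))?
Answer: 420/25621 ≈ 0.016393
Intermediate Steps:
1/(430 + (-369 + 1/420)) = 1/(430 - 154979/420) = 1/(25621/420) = 420/25621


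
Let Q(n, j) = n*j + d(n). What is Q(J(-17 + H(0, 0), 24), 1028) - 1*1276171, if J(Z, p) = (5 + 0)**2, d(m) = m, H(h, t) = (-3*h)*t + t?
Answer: -1250446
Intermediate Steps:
H(h, t) = t - 3*h*t (H(h, t) = -3*h*t + t = t - 3*h*t)
J(Z, p) = 25 (J(Z, p) = 5**2 = 25)
Q(n, j) = n + j*n (Q(n, j) = n*j + n = j*n + n = n + j*n)
Q(J(-17 + H(0, 0), 24), 1028) - 1*1276171 = 25*(1 + 1028) - 1*1276171 = 25*1029 - 1276171 = 25725 - 1276171 = -1250446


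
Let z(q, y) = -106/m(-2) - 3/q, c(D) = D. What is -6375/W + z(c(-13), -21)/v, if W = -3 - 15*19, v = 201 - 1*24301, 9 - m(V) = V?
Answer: 366175831/16542240 ≈ 22.136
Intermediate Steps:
m(V) = 9 - V
z(q, y) = -106/11 - 3/q (z(q, y) = -106/(9 - 1*(-2)) - 3/q = -106/(9 + 2) - 3/q = -106/11 - 3/q)
v = -24100 (v = 201 - 24301 = -24100)
W = -288 (W = -3 - 285 = -288)
-6375/W + z(c(-13), -21)/v = -6375/(-288) + (-106/11 - 3/(-13))/(-24100) = -6375*(-1/288) + (-106/11 - 3*(-1/13))*(-1/24100) = 2125/96 + (-106/11 + 3/13)*(-1/24100) = 2125/96 - 1345/143*(-1/24100) = 2125/96 + 269/689260 = 366175831/16542240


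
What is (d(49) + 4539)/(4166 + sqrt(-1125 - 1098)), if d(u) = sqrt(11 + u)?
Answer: (4539 + 2*sqrt(15))/(4166 + 3*I*sqrt(247)) ≈ 1.0913 - 0.01235*I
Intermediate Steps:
(d(49) + 4539)/(4166 + sqrt(-1125 - 1098)) = (sqrt(11 + 49) + 4539)/(4166 + sqrt(-1125 - 1098)) = (sqrt(60) + 4539)/(4166 + sqrt(-2223)) = (2*sqrt(15) + 4539)/(4166 + 3*I*sqrt(247)) = (4539 + 2*sqrt(15))/(4166 + 3*I*sqrt(247))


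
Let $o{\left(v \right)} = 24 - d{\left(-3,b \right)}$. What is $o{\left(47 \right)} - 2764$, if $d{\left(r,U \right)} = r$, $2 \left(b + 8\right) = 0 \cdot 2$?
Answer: $-2737$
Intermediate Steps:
$b = -8$ ($b = -8 + \frac{0 \cdot 2}{2} = -8 + \frac{1}{2} \cdot 0 = -8 + 0 = -8$)
$o{\left(v \right)} = 27$ ($o{\left(v \right)} = 24 - -3 = 24 + 3 = 27$)
$o{\left(47 \right)} - 2764 = 27 - 2764 = -2737$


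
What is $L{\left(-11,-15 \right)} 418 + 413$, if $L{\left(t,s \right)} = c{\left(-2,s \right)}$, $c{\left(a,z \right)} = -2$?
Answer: $-423$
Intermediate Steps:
$L{\left(t,s \right)} = -2$
$L{\left(-11,-15 \right)} 418 + 413 = \left(-2\right) 418 + 413 = -836 + 413 = -423$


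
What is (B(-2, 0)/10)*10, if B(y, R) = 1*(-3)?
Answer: -3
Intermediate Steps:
B(y, R) = -3
(B(-2, 0)/10)*10 = (-3/10)*10 = ((1/10)*(-3))*10 = -3/10*10 = -3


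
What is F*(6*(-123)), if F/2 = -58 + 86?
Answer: -41328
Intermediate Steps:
F = 56 (F = 2*(-58 + 86) = 2*28 = 56)
F*(6*(-123)) = 56*(6*(-123)) = 56*(-738) = -41328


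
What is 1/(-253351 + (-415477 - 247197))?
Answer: -1/916025 ≈ -1.0917e-6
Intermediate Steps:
1/(-253351 + (-415477 - 247197)) = 1/(-253351 - 662674) = 1/(-916025) = -1/916025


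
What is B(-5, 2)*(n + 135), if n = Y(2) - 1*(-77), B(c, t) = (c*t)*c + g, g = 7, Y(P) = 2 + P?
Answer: 12312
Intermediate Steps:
B(c, t) = 7 + t*c**2 (B(c, t) = (c*t)*c + 7 = t*c**2 + 7 = 7 + t*c**2)
n = 81 (n = (2 + 2) - 1*(-77) = 4 + 77 = 81)
B(-5, 2)*(n + 135) = (7 + 2*(-5)**2)*(81 + 135) = (7 + 2*25)*216 = (7 + 50)*216 = 57*216 = 12312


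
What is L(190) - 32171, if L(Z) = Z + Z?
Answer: -31791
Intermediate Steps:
L(Z) = 2*Z
L(190) - 32171 = 2*190 - 32171 = 380 - 32171 = -31791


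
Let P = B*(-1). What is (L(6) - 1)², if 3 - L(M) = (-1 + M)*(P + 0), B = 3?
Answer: 289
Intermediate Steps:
P = -3 (P = 3*(-1) = -3)
L(M) = 3*M (L(M) = 3 - (-1 + M)*(-3 + 0) = 3 - (-1 + M)*(-3) = 3 - (3 - 3*M) = 3 + (-3 + 3*M) = 3*M)
(L(6) - 1)² = (3*6 - 1)² = (18 - 1)² = 17² = 289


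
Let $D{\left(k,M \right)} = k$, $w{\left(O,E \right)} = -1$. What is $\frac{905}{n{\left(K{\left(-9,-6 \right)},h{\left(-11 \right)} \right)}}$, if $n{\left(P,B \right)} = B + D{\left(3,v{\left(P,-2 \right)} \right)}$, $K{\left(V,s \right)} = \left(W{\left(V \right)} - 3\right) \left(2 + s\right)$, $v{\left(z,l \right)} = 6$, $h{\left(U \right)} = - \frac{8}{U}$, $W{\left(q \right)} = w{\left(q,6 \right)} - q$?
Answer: $\frac{9955}{41} \approx 242.8$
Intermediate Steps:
$W{\left(q \right)} = -1 - q$
$K{\left(V,s \right)} = \left(-4 - V\right) \left(2 + s\right)$ ($K{\left(V,s \right)} = \left(\left(-1 - V\right) - 3\right) \left(2 + s\right) = \left(-4 - V\right) \left(2 + s\right)$)
$n{\left(P,B \right)} = 3 + B$ ($n{\left(P,B \right)} = B + 3 = 3 + B$)
$\frac{905}{n{\left(K{\left(-9,-6 \right)},h{\left(-11 \right)} \right)}} = \frac{905}{3 - \frac{8}{-11}} = \frac{905}{3 - - \frac{8}{11}} = \frac{905}{3 + \frac{8}{11}} = \frac{905}{\frac{41}{11}} = 905 \cdot \frac{11}{41} = \frac{9955}{41}$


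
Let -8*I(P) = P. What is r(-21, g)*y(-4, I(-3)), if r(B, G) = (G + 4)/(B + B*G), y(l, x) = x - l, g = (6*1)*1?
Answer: -25/84 ≈ -0.29762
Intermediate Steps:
I(P) = -P/8
g = 6 (g = 6*1 = 6)
r(B, G) = (4 + G)/(B + B*G)
r(-21, g)*y(-4, I(-3)) = ((4 + 6)/((-21)*(1 + 6)))*(-⅛*(-3) - 1*(-4)) = (-1/21*10/7)*(3/8 + 4) = -1/21*⅐*10*(35/8) = -10/147*35/8 = -25/84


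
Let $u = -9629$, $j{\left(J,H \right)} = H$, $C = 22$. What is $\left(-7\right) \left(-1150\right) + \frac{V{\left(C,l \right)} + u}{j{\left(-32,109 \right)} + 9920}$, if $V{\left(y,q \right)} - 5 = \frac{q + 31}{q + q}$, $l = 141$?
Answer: $\frac{11382059552}{1414089} \approx 8049.0$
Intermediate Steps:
$V{\left(y,q \right)} = 5 + \frac{31 + q}{2 q}$ ($V{\left(y,q \right)} = 5 + \frac{q + 31}{q + q} = 5 + \frac{31 + q}{2 q}$)
$\left(-7\right) \left(-1150\right) + \frac{V{\left(C,l \right)} + u}{j{\left(-32,109 \right)} + 9920} = \left(-7\right) \left(-1150\right) + \frac{\frac{31 + 11 \cdot 141}{2 \cdot 141} - 9629}{109 + 9920} = 8050 + \frac{\frac{1}{2} \cdot \frac{1}{141} \left(31 + 1551\right) - 9629}{10029} = 8050 + \left(\frac{1}{2} \cdot \frac{1}{141} \cdot 1582 - 9629\right) \frac{1}{10029} = 8050 + \left(\frac{791}{141} - 9629\right) \frac{1}{10029} = 8050 - \frac{1356898}{1414089} = \frac{11382059552}{1414089}$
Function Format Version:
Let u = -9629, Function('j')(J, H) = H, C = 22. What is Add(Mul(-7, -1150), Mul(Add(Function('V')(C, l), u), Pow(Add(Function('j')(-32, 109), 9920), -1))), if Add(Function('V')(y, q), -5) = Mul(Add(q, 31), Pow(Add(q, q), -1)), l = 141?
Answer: Rational(11382059552, 1414089) ≈ 8049.0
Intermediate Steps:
Function('V')(y, q) = Add(5, Mul(Rational(1, 2), Pow(q, -1), Add(31, q))) (Function('V')(y, q) = Add(5, Mul(Add(q, 31), Pow(Add(q, q), -1))) = Add(5, Mul(Add(31, q), Pow(Mul(2, q), -1))) = Add(5, Mul(Add(31, q), Mul(Rational(1, 2), Pow(q, -1)))) = Add(5, Mul(Rational(1, 2), Pow(q, -1), Add(31, q))))
Add(Mul(-7, -1150), Mul(Add(Function('V')(C, l), u), Pow(Add(Function('j')(-32, 109), 9920), -1))) = Add(Mul(-7, -1150), Mul(Add(Mul(Rational(1, 2), Pow(141, -1), Add(31, Mul(11, 141))), -9629), Pow(Add(109, 9920), -1))) = Add(8050, Mul(Add(Mul(Rational(1, 2), Rational(1, 141), Add(31, 1551)), -9629), Pow(10029, -1))) = Add(8050, Mul(Add(Mul(Rational(1, 2), Rational(1, 141), 1582), -9629), Rational(1, 10029))) = Add(8050, Mul(Add(Rational(791, 141), -9629), Rational(1, 10029))) = Add(8050, Mul(Rational(-1356898, 141), Rational(1, 10029))) = Add(8050, Rational(-1356898, 1414089)) = Rational(11382059552, 1414089)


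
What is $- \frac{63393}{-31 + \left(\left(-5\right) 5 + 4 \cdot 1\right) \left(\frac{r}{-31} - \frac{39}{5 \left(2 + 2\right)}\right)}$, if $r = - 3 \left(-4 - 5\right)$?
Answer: $- \frac{39303660}{17509} \approx -2244.8$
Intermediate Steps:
$r = 27$ ($r = \left(-3\right) \left(-9\right) = 27$)
$- \frac{63393}{-31 + \left(\left(-5\right) 5 + 4 \cdot 1\right) \left(\frac{r}{-31} - \frac{39}{5 \left(2 + 2\right)}\right)} = - \frac{63393}{-31 + \left(\left(-5\right) 5 + 4 \cdot 1\right) \left(\frac{27}{-31} - \frac{39}{5 \left(2 + 2\right)}\right)} = - \frac{63393}{-31 + \left(-25 + 4\right) \left(27 \left(- \frac{1}{31}\right) - \frac{39}{5 \cdot 4}\right)} = - \frac{63393}{-31 - 21 \left(- \frac{27}{31} - \frac{39}{20}\right)} = - \frac{63393}{-31 - - \frac{36729}{620}} = - \frac{63393}{-31 + \frac{36729}{620}} = - \frac{63393}{\frac{17509}{620}} = \left(-63393\right) \frac{620}{17509} = - \frac{39303660}{17509}$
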